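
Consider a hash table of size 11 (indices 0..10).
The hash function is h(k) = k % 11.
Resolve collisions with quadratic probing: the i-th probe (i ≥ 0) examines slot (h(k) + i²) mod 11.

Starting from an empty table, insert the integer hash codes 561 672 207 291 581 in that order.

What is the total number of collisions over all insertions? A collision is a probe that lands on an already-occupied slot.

1

561 hashes to 0; slot 0 is free -> place at 0.
672 hashes to 1; slot 1 is free -> place at 1.
207 hashes to 9; slot 9 is free -> place at 9.
291 hashes to 5; slot 5 is free -> place at 5.
581 hashes to 9; 9 taken -> place at 10.
Table: [561, 672, —, —, —, 291, —, —, —, 207, 581]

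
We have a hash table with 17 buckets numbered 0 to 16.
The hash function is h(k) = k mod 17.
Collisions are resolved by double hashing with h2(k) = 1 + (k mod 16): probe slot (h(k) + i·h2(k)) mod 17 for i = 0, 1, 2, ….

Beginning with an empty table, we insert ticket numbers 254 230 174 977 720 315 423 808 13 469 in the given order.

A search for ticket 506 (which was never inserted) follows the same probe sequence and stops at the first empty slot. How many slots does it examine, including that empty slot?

2

Insert 254: h=16, slot 16 empty -> index 16.
Insert 230: h=9, slot 9 empty -> index 9.
Insert 174: h=4, slot 4 empty -> index 4.
Insert 977: h=8, slot 8 empty -> index 8.
Insert 720: h=6, slot 6 empty -> index 6.
Insert 315: h=9, h2=12, slots 9,4,16 occupied -> index 11.
Insert 423: h=15, slot 15 empty -> index 15.
Insert 808: h=9, h2=9, slot 9 occupied -> index 1.
Insert 13: h=13, slot 13 empty -> index 13.
Insert 469: h=10, slot 10 empty -> index 10.
Table: [∅, 808, ∅, ∅, 174, ∅, 720, ∅, 977, 230, 469, 315, ∅, 13, ∅, 423, 254]
Lookup 506: h=13, h2=11, probe 13,7 → slot 7 empty, not found.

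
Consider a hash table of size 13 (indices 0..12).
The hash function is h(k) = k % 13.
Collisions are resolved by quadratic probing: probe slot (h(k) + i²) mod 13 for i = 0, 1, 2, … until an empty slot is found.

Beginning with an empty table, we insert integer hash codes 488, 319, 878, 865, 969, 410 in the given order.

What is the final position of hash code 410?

488 hashes to 7; slot 7 is free => place at 7.
319 hashes to 7; 7 taken => place at 8.
878 hashes to 7; 7,8 taken => place at 11.
865 hashes to 7; 7,8,11 taken => place at 3.
969 hashes to 7; 7,8,11,3 taken => place at 10.
410 hashes to 7; 7,8,11,3,10 taken => place at 6.
Table: [∅, ∅, ∅, 865, ∅, ∅, 410, 488, 319, ∅, 969, 878, ∅]

6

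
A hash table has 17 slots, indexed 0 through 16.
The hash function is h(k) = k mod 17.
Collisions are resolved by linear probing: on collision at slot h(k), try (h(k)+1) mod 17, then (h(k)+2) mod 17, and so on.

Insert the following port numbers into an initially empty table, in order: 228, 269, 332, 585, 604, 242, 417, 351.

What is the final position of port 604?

228 hashes to 7; slot 7 is free -> place at 7.
269 hashes to 14; slot 14 is free -> place at 14.
332 hashes to 9; slot 9 is free -> place at 9.
585 hashes to 7; 7 taken -> place at 8.
604 hashes to 9; 9 taken -> place at 10.
242 hashes to 4; slot 4 is free -> place at 4.
417 hashes to 9; 9,10 taken -> place at 11.
351 hashes to 11; 11 taken -> place at 12.
Table: [—, —, —, —, 242, —, —, 228, 585, 332, 604, 417, 351, —, 269, —, —]

10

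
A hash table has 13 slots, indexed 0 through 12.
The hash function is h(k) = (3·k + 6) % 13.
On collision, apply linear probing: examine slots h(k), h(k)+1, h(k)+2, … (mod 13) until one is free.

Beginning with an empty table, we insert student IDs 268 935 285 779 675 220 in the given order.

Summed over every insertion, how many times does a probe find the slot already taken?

14

Insert 268: h=4, slot 4 empty → index 4.
Insert 935: h=3, slot 3 empty → index 3.
Insert 285: h=3, slots 3,4 occupied → index 5.
Insert 779: h=3, slots 3,4,5 occupied → index 6.
Insert 675: h=3, slots 3,4,5,6 occupied → index 7.
Insert 220: h=3, slots 3,4,5,6,7 occupied → index 8.
Table: [-, -, -, 935, 268, 285, 779, 675, 220, -, -, -, -]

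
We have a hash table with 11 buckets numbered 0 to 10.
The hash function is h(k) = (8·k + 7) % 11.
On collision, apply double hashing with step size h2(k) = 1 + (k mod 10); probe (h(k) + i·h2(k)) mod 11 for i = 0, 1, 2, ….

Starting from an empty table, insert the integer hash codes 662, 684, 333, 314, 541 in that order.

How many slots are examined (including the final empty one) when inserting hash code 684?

Insert 662: h=1, slot 1 empty → index 1.
Insert 684: h=1, h2=5, slot 1 occupied → index 6.
Insert 333: h=9, slot 9 empty → index 9.
Insert 314: h=0, slot 0 empty → index 0.
Insert 541: h=1, h2=2, slot 1 occupied → index 3.
Table: [314, 662, -, 541, -, -, 684, -, -, 333, -]

2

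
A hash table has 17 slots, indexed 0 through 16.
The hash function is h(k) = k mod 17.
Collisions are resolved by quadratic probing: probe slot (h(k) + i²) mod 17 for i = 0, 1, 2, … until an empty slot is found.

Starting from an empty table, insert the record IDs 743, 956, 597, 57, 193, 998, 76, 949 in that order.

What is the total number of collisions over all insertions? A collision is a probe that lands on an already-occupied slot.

2

Insert 743: h=12, slot 12 empty → index 12.
Insert 956: h=4, slot 4 empty → index 4.
Insert 597: h=2, slot 2 empty → index 2.
Insert 57: h=6, slot 6 empty → index 6.
Insert 193: h=6, slot 6 occupied → index 7.
Insert 998: h=12, slot 12 occupied → index 13.
Insert 76: h=8, slot 8 empty → index 8.
Insert 949: h=14, slot 14 empty → index 14.
Table: [—, —, 597, —, 956, —, 57, 193, 76, —, —, —, 743, 998, 949, —, —]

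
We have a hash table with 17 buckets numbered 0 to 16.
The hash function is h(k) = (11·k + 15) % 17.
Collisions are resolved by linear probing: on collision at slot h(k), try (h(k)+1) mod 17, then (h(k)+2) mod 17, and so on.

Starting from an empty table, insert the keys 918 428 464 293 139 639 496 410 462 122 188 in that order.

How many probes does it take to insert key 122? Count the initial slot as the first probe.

8

Insert 918: h=15, slot 15 empty -> index 15.
Insert 428: h=14, slot 14 empty -> index 14.
Insert 464: h=2, slot 2 empty -> index 2.
Insert 293: h=8, slot 8 empty -> index 8.
Insert 139: h=14, slots 14,15 occupied -> index 16.
Insert 639: h=6, slot 6 empty -> index 6.
Insert 496: h=14, slots 14,15,16 occupied -> index 0.
Insert 410: h=3, slot 3 empty -> index 3.
Insert 462: h=14, slots 14,15,16,0 occupied -> index 1.
Insert 122: h=14, slots 14,15,16,0,1,2,3 occupied -> index 4.
Insert 188: h=9, slot 9 empty -> index 9.
Table: [496, 462, 464, 410, 122, ∅, 639, ∅, 293, 188, ∅, ∅, ∅, ∅, 428, 918, 139]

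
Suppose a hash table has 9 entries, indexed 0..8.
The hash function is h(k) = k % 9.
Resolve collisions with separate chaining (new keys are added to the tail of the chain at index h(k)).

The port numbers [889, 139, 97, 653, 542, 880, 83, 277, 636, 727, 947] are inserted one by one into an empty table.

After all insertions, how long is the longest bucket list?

Insert 889: h=7, bucket 7 empty -> new chain.
Insert 139: h=4, bucket 4 empty -> new chain.
Insert 97: h=7, bucket 7 nonempty -> append to chain.
Insert 653: h=5, bucket 5 empty -> new chain.
Insert 542: h=2, bucket 2 empty -> new chain.
Insert 880: h=7, bucket 7 nonempty -> append to chain.
Insert 83: h=2, bucket 2 nonempty -> append to chain.
Insert 277: h=7, bucket 7 nonempty -> append to chain.
Insert 636: h=6, bucket 6 empty -> new chain.
Insert 727: h=7, bucket 7 nonempty -> append to chain.
Insert 947: h=2, bucket 2 nonempty -> append to chain.
Final buckets:
0: -
1: -
2: 542 -> 83 -> 947
3: -
4: 139
5: 653
6: 636
7: 889 -> 97 -> 880 -> 277 -> 727
8: -

5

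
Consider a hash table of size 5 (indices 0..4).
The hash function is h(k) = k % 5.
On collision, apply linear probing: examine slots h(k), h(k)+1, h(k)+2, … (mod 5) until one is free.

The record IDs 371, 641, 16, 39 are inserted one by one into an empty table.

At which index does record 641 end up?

2

Insert 371: h=1, slot 1 empty -> index 1.
Insert 641: h=1, slot 1 occupied -> index 2.
Insert 16: h=1, slots 1,2 occupied -> index 3.
Insert 39: h=4, slot 4 empty -> index 4.
Table: [-, 371, 641, 16, 39]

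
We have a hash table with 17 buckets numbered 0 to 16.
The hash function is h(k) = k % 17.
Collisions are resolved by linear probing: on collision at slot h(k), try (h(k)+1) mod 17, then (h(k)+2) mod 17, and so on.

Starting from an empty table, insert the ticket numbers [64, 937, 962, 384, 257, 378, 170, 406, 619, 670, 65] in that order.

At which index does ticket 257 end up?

3

Insert 64: h=13, slot 13 empty -> index 13.
Insert 937: h=2, slot 2 empty -> index 2.
Insert 962: h=10, slot 10 empty -> index 10.
Insert 384: h=10, slot 10 occupied -> index 11.
Insert 257: h=2, slot 2 occupied -> index 3.
Insert 378: h=4, slot 4 empty -> index 4.
Insert 170: h=0, slot 0 empty -> index 0.
Insert 406: h=15, slot 15 empty -> index 15.
Insert 619: h=7, slot 7 empty -> index 7.
Insert 670: h=7, slot 7 occupied -> index 8.
Insert 65: h=14, slot 14 empty -> index 14.
Table: [170, ., 937, 257, 378, ., ., 619, 670, ., 962, 384, ., 64, 65, 406, .]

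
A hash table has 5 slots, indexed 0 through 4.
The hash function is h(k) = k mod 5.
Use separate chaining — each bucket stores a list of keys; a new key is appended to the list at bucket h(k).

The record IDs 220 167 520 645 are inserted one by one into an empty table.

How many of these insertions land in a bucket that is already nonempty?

2

Insert 220: h=0, bucket 0 empty → new chain.
Insert 167: h=2, bucket 2 empty → new chain.
Insert 520: h=0, bucket 0 nonempty → append to chain.
Insert 645: h=0, bucket 0 nonempty → append to chain.
Final buckets:
0: 220 -> 520 -> 645
1: _
2: 167
3: _
4: _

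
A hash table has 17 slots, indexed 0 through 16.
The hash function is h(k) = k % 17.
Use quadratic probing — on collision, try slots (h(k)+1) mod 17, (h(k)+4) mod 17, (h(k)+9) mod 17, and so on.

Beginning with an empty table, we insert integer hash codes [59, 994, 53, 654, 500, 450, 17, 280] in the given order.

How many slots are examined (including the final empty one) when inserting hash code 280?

6

Insert 59: h=8, slot 8 empty -> index 8.
Insert 994: h=8, slot 8 occupied -> index 9.
Insert 53: h=2, slot 2 empty -> index 2.
Insert 654: h=8, slots 8,9 occupied -> index 12.
Insert 500: h=7, slot 7 empty -> index 7.
Insert 450: h=8, slots 8,9,12 occupied -> index 0.
Insert 17: h=0, slot 0 occupied -> index 1.
Insert 280: h=8, slots 8,9,12,0,7 occupied -> index 16.
Table: [450, 17, 53, _, _, _, _, 500, 59, 994, _, _, 654, _, _, _, 280]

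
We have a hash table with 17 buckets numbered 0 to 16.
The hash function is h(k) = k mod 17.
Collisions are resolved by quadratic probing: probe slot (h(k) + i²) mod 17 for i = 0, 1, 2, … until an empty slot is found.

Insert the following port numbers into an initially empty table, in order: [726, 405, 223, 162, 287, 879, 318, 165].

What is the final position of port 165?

726 hashes to 12; slot 12 is free -> place at 12.
405 hashes to 14; slot 14 is free -> place at 14.
223 hashes to 2; slot 2 is free -> place at 2.
162 hashes to 9; slot 9 is free -> place at 9.
287 hashes to 15; slot 15 is free -> place at 15.
879 hashes to 12; 12 taken -> place at 13.
318 hashes to 12; 12,13 taken -> place at 16.
165 hashes to 12; 12,13,16 taken -> place at 4.
Table: [., ., 223, ., 165, ., ., ., ., 162, ., ., 726, 879, 405, 287, 318]

4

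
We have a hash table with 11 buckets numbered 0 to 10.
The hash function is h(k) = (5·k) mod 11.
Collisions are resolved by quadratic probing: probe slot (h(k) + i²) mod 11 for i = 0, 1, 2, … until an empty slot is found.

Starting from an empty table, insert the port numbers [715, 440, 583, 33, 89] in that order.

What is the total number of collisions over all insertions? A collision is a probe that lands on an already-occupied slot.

Insert 715: h=0, slot 0 empty => index 0.
Insert 440: h=0, slot 0 occupied => index 1.
Insert 583: h=0, slots 0,1 occupied => index 4.
Insert 33: h=0, slots 0,1,4 occupied => index 9.
Insert 89: h=5, slot 5 empty => index 5.
Table: [715, 440, —, —, 583, 89, —, —, —, 33, —]

6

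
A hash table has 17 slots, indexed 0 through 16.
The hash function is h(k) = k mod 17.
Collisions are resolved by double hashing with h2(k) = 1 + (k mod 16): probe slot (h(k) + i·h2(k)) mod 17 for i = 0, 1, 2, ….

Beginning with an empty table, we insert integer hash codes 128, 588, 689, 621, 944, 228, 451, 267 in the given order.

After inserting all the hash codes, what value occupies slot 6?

621

128: h=9 -> slot 9
588: h=10 -> slot 10
689: h=9, h2=2, probe 9,11 -> slot 11
621: h=9, h2=14, probe 9,6 -> slot 6
944: h=9, h2=1, probe 9,10,11,12 -> slot 12
228: h=7 -> slot 7
451: h=9, h2=4, probe 9,13 -> slot 13
267: h=12, h2=12, probe 12,7,2 -> slot 2
Table: [., ., 267, ., ., ., 621, 228, ., 128, 588, 689, 944, 451, ., ., .]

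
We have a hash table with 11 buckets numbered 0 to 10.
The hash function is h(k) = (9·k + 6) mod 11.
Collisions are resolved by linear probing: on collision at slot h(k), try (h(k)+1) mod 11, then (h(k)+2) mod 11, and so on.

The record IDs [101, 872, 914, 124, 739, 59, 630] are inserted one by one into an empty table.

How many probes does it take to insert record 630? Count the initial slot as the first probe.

6

Insert 101: h=2, slot 2 empty → index 2.
Insert 872: h=0, slot 0 empty → index 0.
Insert 914: h=4, slot 4 empty → index 4.
Insert 124: h=0, slot 0 occupied → index 1.
Insert 739: h=2, slot 2 occupied → index 3.
Insert 59: h=9, slot 9 empty → index 9.
Insert 630: h=0, slots 0,1,2,3,4 occupied → index 5.
Table: [872, 124, 101, 739, 914, 630, -, -, -, 59, -]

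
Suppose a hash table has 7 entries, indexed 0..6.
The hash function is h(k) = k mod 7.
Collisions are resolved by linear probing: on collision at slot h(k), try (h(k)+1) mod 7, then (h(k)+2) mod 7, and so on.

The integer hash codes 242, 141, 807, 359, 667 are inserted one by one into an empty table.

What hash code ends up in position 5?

667

242: h=4 → slot 4
141: h=1 → slot 1
807: h=2 → slot 2
359: h=2, probe 2,3 → slot 3
667: h=2, probe 2,3,4,5 → slot 5
Table: [., 141, 807, 359, 242, 667, .]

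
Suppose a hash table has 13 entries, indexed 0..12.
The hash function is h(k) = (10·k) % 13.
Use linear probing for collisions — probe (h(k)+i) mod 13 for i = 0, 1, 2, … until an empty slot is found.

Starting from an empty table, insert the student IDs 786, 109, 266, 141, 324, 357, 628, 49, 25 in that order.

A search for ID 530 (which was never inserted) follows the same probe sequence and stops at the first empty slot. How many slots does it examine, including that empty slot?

5

786 hashes to 8; slot 8 is free -> place at 8.
109 hashes to 11; slot 11 is free -> place at 11.
266 hashes to 8; 8 taken -> place at 9.
141 hashes to 6; slot 6 is free -> place at 6.
324 hashes to 3; slot 3 is free -> place at 3.
357 hashes to 8; 8,9 taken -> place at 10.
628 hashes to 1; slot 1 is free -> place at 1.
49 hashes to 9; 9,10,11 taken -> place at 12.
25 hashes to 3; 3 taken -> place at 4.
Table: [—, 628, —, 324, 25, —, 141, —, 786, 266, 357, 109, 49]
Lookup 530: h=9, probe 9,10,11,12,0 → slot 0 empty, not found.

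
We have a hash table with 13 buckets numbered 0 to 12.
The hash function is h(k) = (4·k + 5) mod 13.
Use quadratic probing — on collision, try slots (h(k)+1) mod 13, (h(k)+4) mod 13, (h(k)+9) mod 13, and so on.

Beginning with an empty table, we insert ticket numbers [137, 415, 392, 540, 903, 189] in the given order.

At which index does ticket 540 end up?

8

137: h=7 -> slot 7
415: h=1 -> slot 1
392: h=0 -> slot 0
540: h=7, probe 7,8 -> slot 8
903: h=3 -> slot 3
189: h=7, probe 7,8,11 -> slot 11
Table: [392, 415, ., 903, ., ., ., 137, 540, ., ., 189, .]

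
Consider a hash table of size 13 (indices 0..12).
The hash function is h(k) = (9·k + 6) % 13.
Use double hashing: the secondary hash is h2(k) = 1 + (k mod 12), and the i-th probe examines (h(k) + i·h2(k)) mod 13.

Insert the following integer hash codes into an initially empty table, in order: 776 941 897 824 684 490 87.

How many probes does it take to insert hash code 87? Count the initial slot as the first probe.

Insert 776: h=9, slot 9 empty -> index 9.
Insert 941: h=12, slot 12 empty -> index 12.
Insert 897: h=6, slot 6 empty -> index 6.
Insert 824: h=12, h2=9, slot 12 occupied -> index 8.
Insert 684: h=0, slot 0 empty -> index 0.
Insert 490: h=9, h2=11, slot 9 occupied -> index 7.
Insert 87: h=9, h2=4, slots 9,0 occupied -> index 4.
Table: [684, _, _, _, 87, _, 897, 490, 824, 776, _, _, 941]

3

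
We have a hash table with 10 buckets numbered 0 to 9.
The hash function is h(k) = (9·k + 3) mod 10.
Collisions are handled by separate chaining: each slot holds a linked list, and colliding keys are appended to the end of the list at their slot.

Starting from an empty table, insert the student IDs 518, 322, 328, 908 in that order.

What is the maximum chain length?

Insert 518: h=5, bucket 5 empty -> new chain.
Insert 322: h=1, bucket 1 empty -> new chain.
Insert 328: h=5, bucket 5 nonempty -> append to chain.
Insert 908: h=5, bucket 5 nonempty -> append to chain.
Final buckets:
0: _
1: 322
2: _
3: _
4: _
5: 518 -> 328 -> 908
6: _
7: _
8: _
9: _

3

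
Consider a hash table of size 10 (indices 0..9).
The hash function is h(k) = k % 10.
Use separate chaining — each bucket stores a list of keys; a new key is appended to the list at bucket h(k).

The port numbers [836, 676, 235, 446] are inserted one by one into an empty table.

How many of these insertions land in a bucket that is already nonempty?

2

Insert 836: h=6, bucket 6 empty -> new chain.
Insert 676: h=6, bucket 6 nonempty -> append to chain.
Insert 235: h=5, bucket 5 empty -> new chain.
Insert 446: h=6, bucket 6 nonempty -> append to chain.
Final buckets:
0: ∅
1: ∅
2: ∅
3: ∅
4: ∅
5: 235
6: 836 -> 676 -> 446
7: ∅
8: ∅
9: ∅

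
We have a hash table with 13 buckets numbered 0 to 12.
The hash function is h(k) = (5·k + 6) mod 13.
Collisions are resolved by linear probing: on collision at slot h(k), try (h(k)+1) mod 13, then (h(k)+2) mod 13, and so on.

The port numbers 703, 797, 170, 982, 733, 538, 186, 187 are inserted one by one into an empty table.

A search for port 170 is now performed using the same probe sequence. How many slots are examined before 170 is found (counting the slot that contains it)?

2

703: h=11 → slot 11
797: h=0 → slot 0
170: h=11, probe 11,12 → slot 12
982: h=2 → slot 2
733: h=5 → slot 5
538: h=5, probe 5,6 → slot 6
186: h=0, probe 0,1 → slot 1
187: h=5, probe 5,6,7 → slot 7
Table: [797, 186, 982, ., ., 733, 538, 187, ., ., ., 703, 170]
Lookup 170: h=11, probe 11,12 → found at 12.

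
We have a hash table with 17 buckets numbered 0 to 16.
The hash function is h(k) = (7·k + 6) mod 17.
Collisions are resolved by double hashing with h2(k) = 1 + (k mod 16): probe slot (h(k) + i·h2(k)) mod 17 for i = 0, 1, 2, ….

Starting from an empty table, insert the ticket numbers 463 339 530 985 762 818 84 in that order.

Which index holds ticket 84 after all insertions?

4

463 hashes to 0; slot 0 is free => place at 0.
339 hashes to 16; slot 16 is free => place at 16.
530 hashes to 10; slot 10 is free => place at 10.
985 hashes to 16, h2=10; 16 taken => place at 9.
762 hashes to 2; slot 2 is free => place at 2.
818 hashes to 3; slot 3 is free => place at 3.
84 hashes to 16, h2=5; 16 taken => place at 4.
Table: [463, ∅, 762, 818, 84, ∅, ∅, ∅, ∅, 985, 530, ∅, ∅, ∅, ∅, ∅, 339]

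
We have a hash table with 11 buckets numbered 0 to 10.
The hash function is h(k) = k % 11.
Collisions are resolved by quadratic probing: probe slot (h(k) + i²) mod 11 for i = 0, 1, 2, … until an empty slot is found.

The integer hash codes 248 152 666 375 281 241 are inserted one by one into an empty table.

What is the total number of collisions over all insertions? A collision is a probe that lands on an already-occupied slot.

Insert 248: h=6, slot 6 empty => index 6.
Insert 152: h=9, slot 9 empty => index 9.
Insert 666: h=6, slot 6 occupied => index 7.
Insert 375: h=1, slot 1 empty => index 1.
Insert 281: h=6, slots 6,7 occupied => index 10.
Insert 241: h=10, slot 10 occupied => index 0.
Table: [241, 375, —, —, —, —, 248, 666, —, 152, 281]

4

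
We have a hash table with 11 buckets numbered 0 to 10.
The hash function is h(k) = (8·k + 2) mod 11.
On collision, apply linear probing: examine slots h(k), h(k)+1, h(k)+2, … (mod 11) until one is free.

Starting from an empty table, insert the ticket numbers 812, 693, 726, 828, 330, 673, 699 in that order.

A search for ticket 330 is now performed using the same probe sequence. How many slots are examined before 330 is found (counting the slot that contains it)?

812: h=8 -> slot 8
693: h=2 -> slot 2
726: h=2, probe 2,3 -> slot 3
828: h=4 -> slot 4
330: h=2, probe 2,3,4,5 -> slot 5
673: h=7 -> slot 7
699: h=6 -> slot 6
Table: [∅, ∅, 693, 726, 828, 330, 699, 673, 812, ∅, ∅]
Lookup 330: h=2, probe 2,3,4,5 → found at 5.

4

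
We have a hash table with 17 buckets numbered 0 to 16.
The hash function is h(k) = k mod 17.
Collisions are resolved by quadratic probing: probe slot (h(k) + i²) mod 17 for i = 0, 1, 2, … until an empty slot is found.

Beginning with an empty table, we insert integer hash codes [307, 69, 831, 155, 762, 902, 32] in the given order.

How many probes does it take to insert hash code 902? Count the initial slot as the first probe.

Insert 307: h=1, slot 1 empty → index 1.
Insert 69: h=1, slot 1 occupied → index 2.
Insert 831: h=15, slot 15 empty → index 15.
Insert 155: h=2, slot 2 occupied → index 3.
Insert 762: h=14, slot 14 empty → index 14.
Insert 902: h=1, slots 1,2 occupied → index 5.
Insert 32: h=15, slot 15 occupied → index 16.
Table: [∅, 307, 69, 155, ∅, 902, ∅, ∅, ∅, ∅, ∅, ∅, ∅, ∅, 762, 831, 32]

3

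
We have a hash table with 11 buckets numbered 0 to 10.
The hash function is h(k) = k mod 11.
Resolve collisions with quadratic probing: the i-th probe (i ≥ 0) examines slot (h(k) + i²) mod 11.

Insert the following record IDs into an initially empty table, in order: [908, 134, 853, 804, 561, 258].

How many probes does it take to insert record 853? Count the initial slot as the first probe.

908: h=6 => slot 6
134: h=2 => slot 2
853: h=6, probe 6,7 => slot 7
804: h=1 => slot 1
561: h=0 => slot 0
258: h=5 => slot 5
Table: [561, 804, 134, _, _, 258, 908, 853, _, _, _]

2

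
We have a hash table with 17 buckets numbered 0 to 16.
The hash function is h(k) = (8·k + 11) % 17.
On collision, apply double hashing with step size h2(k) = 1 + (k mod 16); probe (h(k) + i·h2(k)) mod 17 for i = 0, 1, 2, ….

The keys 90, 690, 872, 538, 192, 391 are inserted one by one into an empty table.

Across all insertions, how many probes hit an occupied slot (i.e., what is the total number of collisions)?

2

90: h=0 -> slot 0
690: h=6 -> slot 6
872: h=0, h2=9, probe 0,9 -> slot 9
538: h=14 -> slot 14
192: h=0, h2=1, probe 0,1 -> slot 1
391: h=11 -> slot 11
Table: [90, 192, —, —, —, —, 690, —, —, 872, —, 391, —, —, 538, —, —]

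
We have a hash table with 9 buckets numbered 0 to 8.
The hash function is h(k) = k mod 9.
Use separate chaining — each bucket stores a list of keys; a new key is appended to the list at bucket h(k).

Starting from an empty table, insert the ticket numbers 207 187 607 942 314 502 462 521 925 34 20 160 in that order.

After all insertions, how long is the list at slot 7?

Insert 207: h=0, bucket 0 empty -> new chain.
Insert 187: h=7, bucket 7 empty -> new chain.
Insert 607: h=4, bucket 4 empty -> new chain.
Insert 942: h=6, bucket 6 empty -> new chain.
Insert 314: h=8, bucket 8 empty -> new chain.
Insert 502: h=7, bucket 7 nonempty -> append to chain.
Insert 462: h=3, bucket 3 empty -> new chain.
Insert 521: h=8, bucket 8 nonempty -> append to chain.
Insert 925: h=7, bucket 7 nonempty -> append to chain.
Insert 34: h=7, bucket 7 nonempty -> append to chain.
Insert 20: h=2, bucket 2 empty -> new chain.
Insert 160: h=7, bucket 7 nonempty -> append to chain.
Final buckets:
0: 207
1: —
2: 20
3: 462
4: 607
5: —
6: 942
7: 187 -> 502 -> 925 -> 34 -> 160
8: 314 -> 521

5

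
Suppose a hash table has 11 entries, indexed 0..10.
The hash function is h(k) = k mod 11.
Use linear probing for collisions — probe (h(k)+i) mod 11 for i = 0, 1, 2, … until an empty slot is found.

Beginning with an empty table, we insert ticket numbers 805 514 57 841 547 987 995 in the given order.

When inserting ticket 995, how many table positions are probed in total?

Insert 805: h=2, slot 2 empty -> index 2.
Insert 514: h=8, slot 8 empty -> index 8.
Insert 57: h=2, slot 2 occupied -> index 3.
Insert 841: h=5, slot 5 empty -> index 5.
Insert 547: h=8, slot 8 occupied -> index 9.
Insert 987: h=8, slots 8,9 occupied -> index 10.
Insert 995: h=5, slot 5 occupied -> index 6.
Table: [-, -, 805, 57, -, 841, 995, -, 514, 547, 987]

2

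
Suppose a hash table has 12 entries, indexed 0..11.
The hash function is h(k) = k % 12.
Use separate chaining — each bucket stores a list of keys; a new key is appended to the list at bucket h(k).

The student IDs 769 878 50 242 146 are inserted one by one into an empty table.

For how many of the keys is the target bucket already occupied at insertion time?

3

Insert 769: h=1, bucket 1 empty -> new chain.
Insert 878: h=2, bucket 2 empty -> new chain.
Insert 50: h=2, bucket 2 nonempty -> append to chain.
Insert 242: h=2, bucket 2 nonempty -> append to chain.
Insert 146: h=2, bucket 2 nonempty -> append to chain.
Final buckets:
0: -
1: 769
2: 878 -> 50 -> 242 -> 146
3: -
4: -
5: -
6: -
7: -
8: -
9: -
10: -
11: -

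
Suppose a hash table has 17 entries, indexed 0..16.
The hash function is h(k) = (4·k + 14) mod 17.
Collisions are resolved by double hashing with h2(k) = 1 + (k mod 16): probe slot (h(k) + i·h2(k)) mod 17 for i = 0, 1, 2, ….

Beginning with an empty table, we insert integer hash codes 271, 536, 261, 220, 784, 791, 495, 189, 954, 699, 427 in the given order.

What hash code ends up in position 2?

271: h=10 → slot 10
536: h=16 → slot 16
261: h=4 → slot 4
220: h=10, h2=13, probe 10,6 → slot 6
784: h=5 → slot 5
791: h=16, h2=8, probe 16,7 → slot 7
495: h=5, h2=16, probe 5,4,3 → slot 3
189: h=5, h2=14, probe 5,2 → slot 2
954: h=5, h2=11, probe 5,16,10,4,15 → slot 15
699: h=5, h2=12, probe 5,0 → slot 0
427: h=5, h2=12, probe 5,0,12 → slot 12
Table: [699, —, 189, 495, 261, 784, 220, 791, —, —, 271, —, 427, —, —, 954, 536]

189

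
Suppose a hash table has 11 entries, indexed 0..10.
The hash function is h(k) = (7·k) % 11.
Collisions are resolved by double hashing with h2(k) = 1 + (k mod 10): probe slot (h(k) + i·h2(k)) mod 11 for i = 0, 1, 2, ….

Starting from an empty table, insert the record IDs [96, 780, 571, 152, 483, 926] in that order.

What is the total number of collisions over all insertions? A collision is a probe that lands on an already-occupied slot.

4

96: h=1 → slot 1
780: h=4 → slot 4
571: h=4, h2=2, probe 4,6 → slot 6
152: h=8 → slot 8
483: h=4, h2=4, probe 4,8,1,5 → slot 5
926: h=3 → slot 3
Table: [—, 96, —, 926, 780, 483, 571, —, 152, —, —]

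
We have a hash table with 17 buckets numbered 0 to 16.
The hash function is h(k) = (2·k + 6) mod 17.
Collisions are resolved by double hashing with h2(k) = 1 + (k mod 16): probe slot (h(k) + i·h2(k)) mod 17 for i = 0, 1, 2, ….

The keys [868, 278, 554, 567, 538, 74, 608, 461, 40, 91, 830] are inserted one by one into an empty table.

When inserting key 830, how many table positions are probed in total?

868 hashes to 8; slot 8 is free -> place at 8.
278 hashes to 1; slot 1 is free -> place at 1.
554 hashes to 9; slot 9 is free -> place at 9.
567 hashes to 1, h2=8; 1,9 taken -> place at 0.
538 hashes to 11; slot 11 is free -> place at 11.
74 hashes to 1, h2=11; 1 taken -> place at 12.
608 hashes to 15; slot 15 is free -> place at 15.
461 hashes to 10; slot 10 is free -> place at 10.
40 hashes to 1, h2=9; 1,10 taken -> place at 2.
91 hashes to 1, h2=12; 1 taken -> place at 13.
830 hashes to 0, h2=15; 0,15,13,11,9 taken -> place at 7.
Table: [567, 278, 40, ., ., ., ., 830, 868, 554, 461, 538, 74, 91, ., 608, .]

6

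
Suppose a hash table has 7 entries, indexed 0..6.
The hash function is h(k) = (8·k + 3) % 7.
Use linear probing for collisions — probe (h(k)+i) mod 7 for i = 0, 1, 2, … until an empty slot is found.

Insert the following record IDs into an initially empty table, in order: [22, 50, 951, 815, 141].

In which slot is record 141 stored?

22 hashes to 4; slot 4 is free -> place at 4.
50 hashes to 4; 4 taken -> place at 5.
951 hashes to 2; slot 2 is free -> place at 2.
815 hashes to 6; slot 6 is free -> place at 6.
141 hashes to 4; 4,5,6 taken -> place at 0.
Table: [141, —, 951, —, 22, 50, 815]

0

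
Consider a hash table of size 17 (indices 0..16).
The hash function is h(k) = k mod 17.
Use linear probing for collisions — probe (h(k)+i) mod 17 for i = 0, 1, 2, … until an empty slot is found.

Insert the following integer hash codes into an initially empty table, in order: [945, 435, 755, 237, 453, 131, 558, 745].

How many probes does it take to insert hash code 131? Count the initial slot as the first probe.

945 hashes to 10; slot 10 is free -> place at 10.
435 hashes to 10; 10 taken -> place at 11.
755 hashes to 7; slot 7 is free -> place at 7.
237 hashes to 16; slot 16 is free -> place at 16.
453 hashes to 11; 11 taken -> place at 12.
131 hashes to 12; 12 taken -> place at 13.
558 hashes to 14; slot 14 is free -> place at 14.
745 hashes to 14; 14 taken -> place at 15.
Table: [∅, ∅, ∅, ∅, ∅, ∅, ∅, 755, ∅, ∅, 945, 435, 453, 131, 558, 745, 237]

2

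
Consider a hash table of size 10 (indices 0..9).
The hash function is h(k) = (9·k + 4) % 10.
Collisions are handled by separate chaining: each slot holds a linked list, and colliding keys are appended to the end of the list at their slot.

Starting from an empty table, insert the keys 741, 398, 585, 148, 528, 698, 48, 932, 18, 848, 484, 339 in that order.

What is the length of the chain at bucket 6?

Insert 741: h=3, bucket 3 empty → new chain.
Insert 398: h=6, bucket 6 empty → new chain.
Insert 585: h=9, bucket 9 empty → new chain.
Insert 148: h=6, bucket 6 nonempty → append to chain.
Insert 528: h=6, bucket 6 nonempty → append to chain.
Insert 698: h=6, bucket 6 nonempty → append to chain.
Insert 48: h=6, bucket 6 nonempty → append to chain.
Insert 932: h=2, bucket 2 empty → new chain.
Insert 18: h=6, bucket 6 nonempty → append to chain.
Insert 848: h=6, bucket 6 nonempty → append to chain.
Insert 484: h=0, bucket 0 empty → new chain.
Insert 339: h=5, bucket 5 empty → new chain.
Final buckets:
0: 484
1: _
2: 932
3: 741
4: _
5: 339
6: 398 -> 148 -> 528 -> 698 -> 48 -> 18 -> 848
7: _
8: _
9: 585

7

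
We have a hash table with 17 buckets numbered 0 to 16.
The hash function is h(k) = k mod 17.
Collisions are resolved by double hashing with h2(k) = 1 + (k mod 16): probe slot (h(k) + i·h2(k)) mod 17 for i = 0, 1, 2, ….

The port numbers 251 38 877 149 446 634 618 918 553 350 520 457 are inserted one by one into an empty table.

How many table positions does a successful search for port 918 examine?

2

Insert 251: h=13, slot 13 empty → index 13.
Insert 38: h=4, slot 4 empty → index 4.
Insert 877: h=10, slot 10 empty → index 10.
Insert 149: h=13, h2=6, slot 13 occupied → index 2.
Insert 446: h=4, h2=15, slots 4,2 occupied → index 0.
Insert 634: h=5, slot 5 empty → index 5.
Insert 618: h=6, slot 6 empty → index 6.
Insert 918: h=0, h2=7, slot 0 occupied → index 7.
Insert 553: h=9, slot 9 empty → index 9.
Insert 350: h=10, h2=15, slot 10 occupied → index 8.
Insert 520: h=10, h2=9, slots 10,2 occupied → index 11.
Insert 457: h=15, slot 15 empty → index 15.
Table: [446, —, 149, —, 38, 634, 618, 918, 350, 553, 877, 520, —, 251, —, 457, —]
Lookup 918: h=0, h2=7, probe 0,7 → found at 7.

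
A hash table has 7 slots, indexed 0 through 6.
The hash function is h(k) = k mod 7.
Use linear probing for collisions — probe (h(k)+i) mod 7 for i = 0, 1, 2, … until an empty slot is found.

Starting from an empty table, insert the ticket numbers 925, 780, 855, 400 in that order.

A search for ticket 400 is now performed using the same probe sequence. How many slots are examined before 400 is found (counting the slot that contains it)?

925 hashes to 1; slot 1 is free -> place at 1.
780 hashes to 3; slot 3 is free -> place at 3.
855 hashes to 1; 1 taken -> place at 2.
400 hashes to 1; 1,2,3 taken -> place at 4.
Table: [_, 925, 855, 780, 400, _, _]
Lookup 400: h=1, probe 1,2,3,4 → found at 4.

4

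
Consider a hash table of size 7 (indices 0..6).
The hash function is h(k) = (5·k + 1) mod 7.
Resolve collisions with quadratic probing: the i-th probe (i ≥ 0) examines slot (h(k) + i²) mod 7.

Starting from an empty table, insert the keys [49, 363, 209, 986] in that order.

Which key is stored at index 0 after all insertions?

986

Insert 49: h=1, slot 1 empty → index 1.
Insert 363: h=3, slot 3 empty → index 3.
Insert 209: h=3, slot 3 occupied → index 4.
Insert 986: h=3, slots 3,4 occupied → index 0.
Table: [986, 49, _, 363, 209, _, _]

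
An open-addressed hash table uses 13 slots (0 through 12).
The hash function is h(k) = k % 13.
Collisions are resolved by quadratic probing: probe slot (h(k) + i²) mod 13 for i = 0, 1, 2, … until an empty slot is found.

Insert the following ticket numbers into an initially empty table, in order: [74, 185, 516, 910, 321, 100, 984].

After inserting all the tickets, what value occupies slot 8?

984

Insert 74: h=9, slot 9 empty → index 9.
Insert 185: h=3, slot 3 empty → index 3.
Insert 516: h=9, slot 9 occupied → index 10.
Insert 910: h=0, slot 0 empty → index 0.
Insert 321: h=9, slots 9,10,0 occupied → index 5.
Insert 100: h=9, slots 9,10,0,5 occupied → index 12.
Insert 984: h=9, slots 9,10,0,5,12 occupied → index 8.
Table: [910, -, -, 185, -, 321, -, -, 984, 74, 516, -, 100]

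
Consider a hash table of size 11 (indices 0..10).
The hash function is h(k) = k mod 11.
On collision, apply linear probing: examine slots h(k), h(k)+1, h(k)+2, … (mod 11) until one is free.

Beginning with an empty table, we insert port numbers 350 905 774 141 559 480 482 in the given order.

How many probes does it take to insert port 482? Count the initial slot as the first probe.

4

Insert 350: h=9, slot 9 empty -> index 9.
Insert 905: h=3, slot 3 empty -> index 3.
Insert 774: h=4, slot 4 empty -> index 4.
Insert 141: h=9, slot 9 occupied -> index 10.
Insert 559: h=9, slots 9,10 occupied -> index 0.
Insert 480: h=7, slot 7 empty -> index 7.
Insert 482: h=9, slots 9,10,0 occupied -> index 1.
Table: [559, 482, -, 905, 774, -, -, 480, -, 350, 141]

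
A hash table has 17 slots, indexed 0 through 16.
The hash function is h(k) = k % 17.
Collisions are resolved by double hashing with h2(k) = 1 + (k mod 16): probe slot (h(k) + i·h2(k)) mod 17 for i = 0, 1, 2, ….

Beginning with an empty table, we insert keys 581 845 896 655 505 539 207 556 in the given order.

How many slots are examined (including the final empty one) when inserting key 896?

Insert 581: h=3, slot 3 empty => index 3.
Insert 845: h=12, slot 12 empty => index 12.
Insert 896: h=12, h2=1, slot 12 occupied => index 13.
Insert 655: h=9, slot 9 empty => index 9.
Insert 505: h=12, h2=10, slot 12 occupied => index 5.
Insert 539: h=12, h2=12, slot 12 occupied => index 7.
Insert 207: h=3, h2=16, slot 3 occupied => index 2.
Insert 556: h=12, h2=13, slot 12 occupied => index 8.
Table: [∅, ∅, 207, 581, ∅, 505, ∅, 539, 556, 655, ∅, ∅, 845, 896, ∅, ∅, ∅]

2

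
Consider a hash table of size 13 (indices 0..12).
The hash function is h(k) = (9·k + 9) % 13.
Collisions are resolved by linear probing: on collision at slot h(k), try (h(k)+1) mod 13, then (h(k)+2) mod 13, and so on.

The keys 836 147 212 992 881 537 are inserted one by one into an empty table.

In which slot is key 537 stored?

836: h=6 -> slot 6
147: h=6, probe 6,7 -> slot 7
212: h=6, probe 6,7,8 -> slot 8
992: h=6, probe 6,7,8,9 -> slot 9
881: h=8, probe 8,9,10 -> slot 10
537: h=6, probe 6,7,8,9,10,11 -> slot 11
Table: [∅, ∅, ∅, ∅, ∅, ∅, 836, 147, 212, 992, 881, 537, ∅]

11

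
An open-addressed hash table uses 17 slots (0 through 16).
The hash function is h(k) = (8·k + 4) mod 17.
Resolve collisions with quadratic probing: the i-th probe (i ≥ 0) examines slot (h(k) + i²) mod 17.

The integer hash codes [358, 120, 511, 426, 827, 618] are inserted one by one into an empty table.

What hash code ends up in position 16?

Insert 358: h=12, slot 12 empty → index 12.
Insert 120: h=12, slot 12 occupied → index 13.
Insert 511: h=12, slots 12,13 occupied → index 16.
Insert 426: h=12, slots 12,13,16 occupied → index 4.
Insert 827: h=7, slot 7 empty → index 7.
Insert 618: h=1, slot 1 empty → index 1.
Table: [—, 618, —, —, 426, —, —, 827, —, —, —, —, 358, 120, —, —, 511]

511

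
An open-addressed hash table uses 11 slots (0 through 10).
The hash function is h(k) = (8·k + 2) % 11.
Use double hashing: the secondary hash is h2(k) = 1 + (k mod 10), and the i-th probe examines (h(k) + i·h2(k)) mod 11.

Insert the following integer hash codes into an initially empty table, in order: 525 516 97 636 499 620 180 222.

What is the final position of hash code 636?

4

525 hashes to 0; slot 0 is free → place at 0.
516 hashes to 5; slot 5 is free → place at 5.
97 hashes to 8; slot 8 is free → place at 8.
636 hashes to 8, h2=7; 8 taken → place at 4.
499 hashes to 1; slot 1 is free → place at 1.
620 hashes to 1, h2=1; 1 taken → place at 2.
180 hashes to 1, h2=1; 1,2 taken → place at 3.
222 hashes to 7; slot 7 is free → place at 7.
Table: [525, 499, 620, 180, 636, 516, ∅, 222, 97, ∅, ∅]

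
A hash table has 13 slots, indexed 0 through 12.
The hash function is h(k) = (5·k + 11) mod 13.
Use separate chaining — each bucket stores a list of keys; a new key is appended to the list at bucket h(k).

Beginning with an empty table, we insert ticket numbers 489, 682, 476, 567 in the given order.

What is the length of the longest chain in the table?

489 → bucket 12
682 → bucket 2
476 → bucket 12 (collision)
567 → bucket 12 (collision)
Final buckets:
0: -
1: -
2: 682
3: -
4: -
5: -
6: -
7: -
8: -
9: -
10: -
11: -
12: 489 -> 476 -> 567

3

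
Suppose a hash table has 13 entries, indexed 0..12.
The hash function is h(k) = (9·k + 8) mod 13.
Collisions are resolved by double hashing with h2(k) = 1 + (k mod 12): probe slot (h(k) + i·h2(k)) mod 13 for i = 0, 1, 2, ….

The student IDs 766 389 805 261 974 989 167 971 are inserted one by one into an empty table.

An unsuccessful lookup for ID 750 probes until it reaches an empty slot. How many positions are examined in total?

766: h=12 -> slot 12
389: h=12, h2=6, probe 12,5 -> slot 5
805: h=12, h2=2, probe 12,1 -> slot 1
261: h=4 -> slot 4
974: h=12, h2=3, probe 12,2 -> slot 2
989: h=4, h2=6, probe 4,10 -> slot 10
167: h=3 -> slot 3
971: h=11 -> slot 11
Table: [∅, 805, 974, 167, 261, 389, ∅, ∅, ∅, ∅, 989, 971, 766]
Lookup 750: h=11, h2=7, probe 11,5,12,6 → slot 6 empty, not found.

4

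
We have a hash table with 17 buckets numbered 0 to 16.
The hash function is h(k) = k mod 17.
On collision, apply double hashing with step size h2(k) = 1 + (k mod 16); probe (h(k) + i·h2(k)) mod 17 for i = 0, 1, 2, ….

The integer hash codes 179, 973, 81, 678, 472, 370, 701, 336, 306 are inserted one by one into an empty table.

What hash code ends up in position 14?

336

179: h=9 -> slot 9
973: h=4 -> slot 4
81: h=13 -> slot 13
678: h=15 -> slot 15
472: h=13, h2=9, probe 13,5 -> slot 5
370: h=13, h2=3, probe 13,16 -> slot 16
701: h=4, h2=14, probe 4,1 -> slot 1
336: h=13, h2=1, probe 13,14 -> slot 14
306: h=0 -> slot 0
Table: [306, 701, ∅, ∅, 973, 472, ∅, ∅, ∅, 179, ∅, ∅, ∅, 81, 336, 678, 370]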